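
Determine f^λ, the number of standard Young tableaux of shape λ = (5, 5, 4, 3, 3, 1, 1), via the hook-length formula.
# SYT of shape (5, 5, 4, 3, 3, 1, 1) = 1571349780

Hook-length formula: f^λ = n! / Π hook(c), product over all cells c of the Young diagram. For λ = (5, 5, 4, 3, 3, 1, 1), n = 22 boxes. Hook lengths by row (left-to-right, top-to-bottom): [11, 8, 7, 4, 2]; [10, 7, 6, 3, 1]; [8, 5, 4, 1]; [6, 3, 2]; [5, 2, 1]; [2]; [1]. Product of hooks = 715309056000. So f^λ = 22! / 715309056000 = 1124000727777607680000 / 715309056000 = 1571349780.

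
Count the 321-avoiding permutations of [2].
C_2 = 2

These 321-avoiding permutations are counted by the Catalan number C_n = (1/(n + 1)) · C(2n, n). For n = 2: C_2 = (1/3) · C(4, 2) = 6/3 = 2.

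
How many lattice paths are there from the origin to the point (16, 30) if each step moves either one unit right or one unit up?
Number of paths = 991493848554

A monotone lattice path from (0, 0) to (16, 30) consists of 16 east steps and 30 north steps in some order, so it is determined by which 16 of the 46 steps are east. The count is C(46, 16) = 991493848554.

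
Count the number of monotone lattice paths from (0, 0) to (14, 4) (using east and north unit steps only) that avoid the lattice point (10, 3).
Number of paths = 1630

Total paths from (0, 0) to (14, 4): C(18, 14) = 3060. Paths through (10, 3): (paths (0, 0) → (10, 3)) × (paths (10, 3) → (14, 4)) = C(13, 10) · C(5, 4) = 286 · 5 = 1430. Avoidance count = 3060 − 1430 = 1630.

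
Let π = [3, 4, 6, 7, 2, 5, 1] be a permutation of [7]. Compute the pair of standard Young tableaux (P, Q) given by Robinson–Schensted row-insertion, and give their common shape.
P = [1, 4, 5, 7] / [2, 6] / [3];  Q = [1, 2, 3, 4] / [5, 6] / [7];  common shape = (4, 2, 1)

Row-insert the values π_1, π_2, … into P one at a time, bumping the leftmost entry strictly greater than the inserted value down to the next row. The recording tableau Q records, in position (i, j), the step at which that cell was added to P.
  Insert 3 (step 1): P = [3];  Q = [1]
  Insert 4 (step 2): P = [3, 4];  Q = [1, 2]
  Insert 6 (step 3): P = [3, 4, 6];  Q = [1, 2, 3]
  Insert 7 (step 4): P = [3, 4, 6, 7];  Q = [1, 2, 3, 4]
  Insert 2 (step 5): P = [2, 4, 6, 7] / [3];  Q = [1, 2, 3, 4] / [5]
  Insert 5 (step 6): P = [2, 4, 5, 7] / [3, 6];  Q = [1, 2, 3, 4] / [5, 6]
  Insert 1 (step 7): P = [1, 4, 5, 7] / [2, 6] / [3];  Q = [1, 2, 3, 4] / [5, 6] / [7]
Final shape: (4, 2, 1).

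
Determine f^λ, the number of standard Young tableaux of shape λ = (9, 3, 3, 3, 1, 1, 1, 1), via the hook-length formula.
# SYT of shape (9, 3, 3, 3, 1, 1, 1, 1) = 509233725

Hook-length formula: f^λ = n! / Π hook(c), product over all cells c of the Young diagram. For λ = (9, 3, 3, 3, 1, 1, 1, 1), n = 22 boxes. Hook lengths by row (left-to-right, top-to-bottom): [16, 11, 10, 6, 5, 4, 3, 2, 1]; [9, 4, 3]; [8, 3, 2]; [7, 2, 1]; [4]; [3]; [2]; [1]. Product of hooks = 2207239372800. So f^λ = 22! / 2207239372800 = 1124000727777607680000 / 2207239372800 = 509233725.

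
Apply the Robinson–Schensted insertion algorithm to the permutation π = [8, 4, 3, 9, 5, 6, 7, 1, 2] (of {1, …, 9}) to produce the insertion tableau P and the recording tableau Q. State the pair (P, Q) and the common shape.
P = [1, 2, 6, 7] / [3, 5] / [4, 9] / [8];  Q = [1, 4, 6, 7] / [2, 5] / [3, 9] / [8];  common shape = (4, 2, 2, 1)

Row-insert the values π_1, π_2, … into P one at a time, bumping the leftmost entry strictly greater than the inserted value down to the next row. The recording tableau Q records, in position (i, j), the step at which that cell was added to P.
  Insert 8 (step 1): P = [8];  Q = [1]
  Insert 4 (step 2): P = [4] / [8];  Q = [1] / [2]
  Insert 3 (step 3): P = [3] / [4] / [8];  Q = [1] / [2] / [3]
  Insert 9 (step 4): P = [3, 9] / [4] / [8];  Q = [1, 4] / [2] / [3]
  Insert 5 (step 5): P = [3, 5] / [4, 9] / [8];  Q = [1, 4] / [2, 5] / [3]
  Insert 6 (step 6): P = [3, 5, 6] / [4, 9] / [8];  Q = [1, 4, 6] / [2, 5] / [3]
  Insert 7 (step 7): P = [3, 5, 6, 7] / [4, 9] / [8];  Q = [1, 4, 6, 7] / [2, 5] / [3]
  Insert 1 (step 8): P = [1, 5, 6, 7] / [3, 9] / [4] / [8];  Q = [1, 4, 6, 7] / [2, 5] / [3] / [8]
  Insert 2 (step 9): P = [1, 2, 6, 7] / [3, 5] / [4, 9] / [8];  Q = [1, 4, 6, 7] / [2, 5] / [3, 9] / [8]
Final shape: (4, 2, 2, 1).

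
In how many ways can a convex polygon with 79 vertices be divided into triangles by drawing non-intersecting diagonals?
C_77 = 18793142726809884575211361279087545193250040

These polygon triangulations are counted by the Catalan number C_n = (1/(n + 1)) · C(2n, n). For n = 77: C_77 = (1/78) · C(154, 77) = 1465865132691170996866486179768828525073503120/78 = 18793142726809884575211361279087545193250040.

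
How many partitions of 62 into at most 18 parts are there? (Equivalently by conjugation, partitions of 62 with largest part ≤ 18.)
p(62, parts ≤ 18) = 937815

Use the recurrence p(n, m) = p(n, m−1) + p(n−m, m): either the largest part is < m (count p(n, m−1)) or the largest part is exactly m (remove one copy of m, count p(n−m, m)). With p(0, ·) = 1 this gives p(62, parts ≤ 18) = 937815. (By conjugating Young diagrams, this also counts partitions of 62 into at most 18 parts.)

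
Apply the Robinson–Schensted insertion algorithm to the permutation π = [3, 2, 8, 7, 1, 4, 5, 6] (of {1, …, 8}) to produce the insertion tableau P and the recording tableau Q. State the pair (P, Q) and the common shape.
P = [1, 4, 5, 6] / [2, 7] / [3, 8];  Q = [1, 3, 7, 8] / [2, 4] / [5, 6];  common shape = (4, 2, 2)

Row-insert the values π_1, π_2, … into P one at a time, bumping the leftmost entry strictly greater than the inserted value down to the next row. The recording tableau Q records, in position (i, j), the step at which that cell was added to P.
  Insert 3 (step 1): P = [3];  Q = [1]
  Insert 2 (step 2): P = [2] / [3];  Q = [1] / [2]
  Insert 8 (step 3): P = [2, 8] / [3];  Q = [1, 3] / [2]
  Insert 7 (step 4): P = [2, 7] / [3, 8];  Q = [1, 3] / [2, 4]
  Insert 1 (step 5): P = [1, 7] / [2, 8] / [3];  Q = [1, 3] / [2, 4] / [5]
  Insert 4 (step 6): P = [1, 4] / [2, 7] / [3, 8];  Q = [1, 3] / [2, 4] / [5, 6]
  Insert 5 (step 7): P = [1, 4, 5] / [2, 7] / [3, 8];  Q = [1, 3, 7] / [2, 4] / [5, 6]
  Insert 6 (step 8): P = [1, 4, 5, 6] / [2, 7] / [3, 8];  Q = [1, 3, 7, 8] / [2, 4] / [5, 6]
Final shape: (4, 2, 2).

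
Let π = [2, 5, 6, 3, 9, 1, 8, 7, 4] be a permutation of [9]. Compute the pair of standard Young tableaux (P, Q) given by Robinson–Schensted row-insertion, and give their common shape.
P = [1, 3, 4, 7] / [2, 6] / [5, 8] / [9];  Q = [1, 2, 3, 5] / [4, 7] / [6, 8] / [9];  common shape = (4, 2, 2, 1)

Row-insert the values π_1, π_2, … into P one at a time, bumping the leftmost entry strictly greater than the inserted value down to the next row. The recording tableau Q records, in position (i, j), the step at which that cell was added to P.
  Insert 2 (step 1): P = [2];  Q = [1]
  Insert 5 (step 2): P = [2, 5];  Q = [1, 2]
  Insert 6 (step 3): P = [2, 5, 6];  Q = [1, 2, 3]
  Insert 3 (step 4): P = [2, 3, 6] / [5];  Q = [1, 2, 3] / [4]
  Insert 9 (step 5): P = [2, 3, 6, 9] / [5];  Q = [1, 2, 3, 5] / [4]
  Insert 1 (step 6): P = [1, 3, 6, 9] / [2] / [5];  Q = [1, 2, 3, 5] / [4] / [6]
  Insert 8 (step 7): P = [1, 3, 6, 8] / [2, 9] / [5];  Q = [1, 2, 3, 5] / [4, 7] / [6]
  Insert 7 (step 8): P = [1, 3, 6, 7] / [2, 8] / [5, 9];  Q = [1, 2, 3, 5] / [4, 7] / [6, 8]
  Insert 4 (step 9): P = [1, 3, 4, 7] / [2, 6] / [5, 8] / [9];  Q = [1, 2, 3, 5] / [4, 7] / [6, 8] / [9]
Final shape: (4, 2, 2, 1).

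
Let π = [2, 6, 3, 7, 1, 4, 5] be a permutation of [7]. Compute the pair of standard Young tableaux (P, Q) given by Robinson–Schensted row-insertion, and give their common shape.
P = [1, 3, 4, 5] / [2, 7] / [6];  Q = [1, 2, 4, 7] / [3, 6] / [5];  common shape = (4, 2, 1)

Row-insert the values π_1, π_2, … into P one at a time, bumping the leftmost entry strictly greater than the inserted value down to the next row. The recording tableau Q records, in position (i, j), the step at which that cell was added to P.
  Insert 2 (step 1): P = [2];  Q = [1]
  Insert 6 (step 2): P = [2, 6];  Q = [1, 2]
  Insert 3 (step 3): P = [2, 3] / [6];  Q = [1, 2] / [3]
  Insert 7 (step 4): P = [2, 3, 7] / [6];  Q = [1, 2, 4] / [3]
  Insert 1 (step 5): P = [1, 3, 7] / [2] / [6];  Q = [1, 2, 4] / [3] / [5]
  Insert 4 (step 6): P = [1, 3, 4] / [2, 7] / [6];  Q = [1, 2, 4] / [3, 6] / [5]
  Insert 5 (step 7): P = [1, 3, 4, 5] / [2, 7] / [6];  Q = [1, 2, 4, 7] / [3, 6] / [5]
Final shape: (4, 2, 1).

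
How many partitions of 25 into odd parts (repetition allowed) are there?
p_odd(25) = 142

Enumerate partitions using only odd parts via the recurrence o(n, m) = o(n, m−2) + o(n−m, m) over odd m, starting from the largest odd part ≤ n. This gives p_odd(25) = 142. (Euler's theorem: equals the count of distinct-part partitions.)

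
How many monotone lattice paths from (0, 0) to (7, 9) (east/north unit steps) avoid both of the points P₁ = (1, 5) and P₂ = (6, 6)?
Number of paths = 6628

Inclusion–exclusion. Total paths: C(16, 7) = 11440. Through P₁: C(6, 1)·C(10, 6) = 1260. Through P₂: C(12, 6)·C(4, 1) = 3696. Since P₁ is strictly southwest of P₂, a monotone path through both must visit P₁ then P₂; paths through both = C(6, 1)·C(6, 5)·C(4, 1) = 144. Avoid both = 11440 − 1260 − 3696 + 144 = 6628.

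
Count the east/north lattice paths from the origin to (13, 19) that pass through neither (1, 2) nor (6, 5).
Number of paths = 157499475

Inclusion–exclusion. Total paths: C(32, 13) = 347373600. Through P₁: C(3, 1)·C(29, 12) = 155687805. Through P₂: C(11, 6)·C(21, 7) = 53721360. Since P₁ is strictly southwest of P₂, a monotone path through both must visit P₁ then P₂; paths through both = C(3, 1)·C(8, 5)·C(21, 7) = 19535040. Avoid both = 347373600 − 155687805 − 53721360 + 19535040 = 157499475.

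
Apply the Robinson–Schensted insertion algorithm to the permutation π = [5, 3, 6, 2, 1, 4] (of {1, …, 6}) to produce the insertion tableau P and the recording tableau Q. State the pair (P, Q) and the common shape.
P = [1, 4] / [2, 6] / [3] / [5];  Q = [1, 3] / [2, 6] / [4] / [5];  common shape = (2, 2, 1, 1)

Row-insert the values π_1, π_2, … into P one at a time, bumping the leftmost entry strictly greater than the inserted value down to the next row. The recording tableau Q records, in position (i, j), the step at which that cell was added to P.
  Insert 5 (step 1): P = [5];  Q = [1]
  Insert 3 (step 2): P = [3] / [5];  Q = [1] / [2]
  Insert 6 (step 3): P = [3, 6] / [5];  Q = [1, 3] / [2]
  Insert 2 (step 4): P = [2, 6] / [3] / [5];  Q = [1, 3] / [2] / [4]
  Insert 1 (step 5): P = [1, 6] / [2] / [3] / [5];  Q = [1, 3] / [2] / [4] / [5]
  Insert 4 (step 6): P = [1, 4] / [2, 6] / [3] / [5];  Q = [1, 3] / [2, 6] / [4] / [5]
Final shape: (2, 2, 1, 1).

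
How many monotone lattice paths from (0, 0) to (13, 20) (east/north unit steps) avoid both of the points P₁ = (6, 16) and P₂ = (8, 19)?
Number of paths = 539700480

Inclusion–exclusion. Total paths: C(33, 13) = 573166440. Through P₁: C(22, 6)·C(11, 7) = 24622290. Through P₂: C(27, 8)·C(6, 5) = 13320450. Since P₁ is strictly southwest of P₂, a monotone path through both must visit P₁ then P₂; paths through both = C(22, 6)·C(5, 2)·C(6, 5) = 4476780. Avoid both = 573166440 − 24622290 − 13320450 + 4476780 = 539700480.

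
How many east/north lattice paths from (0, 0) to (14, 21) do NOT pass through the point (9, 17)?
Number of paths = 1926266100

Total paths from (0, 0) to (14, 21): C(35, 14) = 2319959400. Paths through (9, 17): (paths (0, 0) → (9, 17)) × (paths (9, 17) → (14, 21)) = C(26, 9) · C(9, 5) = 3124550 · 126 = 393693300. Avoidance count = 2319959400 − 393693300 = 1926266100.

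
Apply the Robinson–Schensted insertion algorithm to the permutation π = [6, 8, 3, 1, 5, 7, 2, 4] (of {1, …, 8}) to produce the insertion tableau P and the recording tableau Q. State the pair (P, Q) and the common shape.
P = [1, 2, 4] / [3, 5, 7] / [6, 8];  Q = [1, 2, 6] / [3, 5, 8] / [4, 7];  common shape = (3, 3, 2)

Row-insert the values π_1, π_2, … into P one at a time, bumping the leftmost entry strictly greater than the inserted value down to the next row. The recording tableau Q records, in position (i, j), the step at which that cell was added to P.
  Insert 6 (step 1): P = [6];  Q = [1]
  Insert 8 (step 2): P = [6, 8];  Q = [1, 2]
  Insert 3 (step 3): P = [3, 8] / [6];  Q = [1, 2] / [3]
  Insert 1 (step 4): P = [1, 8] / [3] / [6];  Q = [1, 2] / [3] / [4]
  Insert 5 (step 5): P = [1, 5] / [3, 8] / [6];  Q = [1, 2] / [3, 5] / [4]
  Insert 7 (step 6): P = [1, 5, 7] / [3, 8] / [6];  Q = [1, 2, 6] / [3, 5] / [4]
  Insert 2 (step 7): P = [1, 2, 7] / [3, 5] / [6, 8];  Q = [1, 2, 6] / [3, 5] / [4, 7]
  Insert 4 (step 8): P = [1, 2, 4] / [3, 5, 7] / [6, 8];  Q = [1, 2, 6] / [3, 5, 8] / [4, 7]
Final shape: (3, 3, 2).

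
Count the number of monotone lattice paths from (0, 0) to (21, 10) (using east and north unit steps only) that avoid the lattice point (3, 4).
Number of paths = 39641305

Total paths from (0, 0) to (21, 10): C(31, 21) = 44352165. Paths through (3, 4): (paths (0, 0) → (3, 4)) × (paths (3, 4) → (21, 10)) = C(7, 3) · C(24, 18) = 35 · 134596 = 4710860. Avoidance count = 44352165 − 4710860 = 39641305.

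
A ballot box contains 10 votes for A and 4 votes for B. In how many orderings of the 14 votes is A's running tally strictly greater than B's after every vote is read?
Strict-lead orderings = 429

Total orderings of the 14 votes with 10 for A: C(14, 10) = 1001. By the Bertrand ballot formula (Cycle Lemma / reflection principle), the number of orderings in which A is strictly ahead of B throughout is (p − q)/(p + q) · C(p + q, p) = (10 − 4)/(10 + 4) · 1001 = 429.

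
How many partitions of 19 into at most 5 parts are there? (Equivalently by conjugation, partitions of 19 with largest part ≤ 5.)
p(19, parts ≤ 5) = 164

Use the recurrence p(n, m) = p(n, m−1) + p(n−m, m): either the largest part is < m (count p(n, m−1)) or the largest part is exactly m (remove one copy of m, count p(n−m, m)). With p(0, ·) = 1 this gives p(19, parts ≤ 5) = 164. (By conjugating Young diagrams, this also counts partitions of 19 into at most 5 parts.)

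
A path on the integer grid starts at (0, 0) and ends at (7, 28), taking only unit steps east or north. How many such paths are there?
Number of paths = 6724520

A monotone lattice path from (0, 0) to (7, 28) consists of 7 east steps and 28 north steps in some order, so it is determined by which 7 of the 35 steps are east. The count is C(35, 7) = 6724520.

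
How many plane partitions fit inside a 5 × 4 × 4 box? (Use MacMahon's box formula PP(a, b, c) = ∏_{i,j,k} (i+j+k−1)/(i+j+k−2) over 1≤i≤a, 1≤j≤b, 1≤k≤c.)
PP(5, 4, 4) = 1646568

Evaluate the triple product over i = 1..5, j = 1..4, k = 1..4. The factors are (2/1) · (3/2) · (4/3) · (5/4) · (3/2) · (4/3) · (5/4) · (6/5) · … (80 factors total). The numerators and denominators telescope so the product is an integer; carrying out the multiplication exactly gives PP(5, 4, 4) = 1646568.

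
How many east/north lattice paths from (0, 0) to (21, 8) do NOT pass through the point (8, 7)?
Number of paths = 4202055

Total paths from (0, 0) to (21, 8): C(29, 21) = 4292145. Paths through (8, 7): (paths (0, 0) → (8, 7)) × (paths (8, 7) → (21, 8)) = C(15, 8) · C(14, 13) = 6435 · 14 = 90090. Avoidance count = 4292145 − 90090 = 4202055.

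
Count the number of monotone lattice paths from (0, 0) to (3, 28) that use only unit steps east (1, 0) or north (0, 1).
Number of paths = 4495

A monotone lattice path from (0, 0) to (3, 28) consists of 3 east steps and 28 north steps in some order, so it is determined by which 3 of the 31 steps are east. The count is C(31, 3) = 4495.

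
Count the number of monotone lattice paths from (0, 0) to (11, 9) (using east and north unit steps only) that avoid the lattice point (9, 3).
Number of paths = 161800

Total paths from (0, 0) to (11, 9): C(20, 11) = 167960. Paths through (9, 3): (paths (0, 0) → (9, 3)) × (paths (9, 3) → (11, 9)) = C(12, 9) · C(8, 2) = 220 · 28 = 6160. Avoidance count = 167960 − 6160 = 161800.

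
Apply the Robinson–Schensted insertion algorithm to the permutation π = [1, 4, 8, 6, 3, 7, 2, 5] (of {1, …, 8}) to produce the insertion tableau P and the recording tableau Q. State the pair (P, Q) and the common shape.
P = [1, 2, 5, 7] / [3, 6] / [4] / [8];  Q = [1, 2, 3, 6] / [4, 8] / [5] / [7];  common shape = (4, 2, 1, 1)

Row-insert the values π_1, π_2, … into P one at a time, bumping the leftmost entry strictly greater than the inserted value down to the next row. The recording tableau Q records, in position (i, j), the step at which that cell was added to P.
  Insert 1 (step 1): P = [1];  Q = [1]
  Insert 4 (step 2): P = [1, 4];  Q = [1, 2]
  Insert 8 (step 3): P = [1, 4, 8];  Q = [1, 2, 3]
  Insert 6 (step 4): P = [1, 4, 6] / [8];  Q = [1, 2, 3] / [4]
  Insert 3 (step 5): P = [1, 3, 6] / [4] / [8];  Q = [1, 2, 3] / [4] / [5]
  Insert 7 (step 6): P = [1, 3, 6, 7] / [4] / [8];  Q = [1, 2, 3, 6] / [4] / [5]
  Insert 2 (step 7): P = [1, 2, 6, 7] / [3] / [4] / [8];  Q = [1, 2, 3, 6] / [4] / [5] / [7]
  Insert 5 (step 8): P = [1, 2, 5, 7] / [3, 6] / [4] / [8];  Q = [1, 2, 3, 6] / [4, 8] / [5] / [7]
Final shape: (4, 2, 1, 1).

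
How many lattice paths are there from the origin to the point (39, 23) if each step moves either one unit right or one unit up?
Number of paths = 59678358445158600

A monotone lattice path from (0, 0) to (39, 23) consists of 39 east steps and 23 north steps in some order, so it is determined by which 39 of the 62 steps are east. The count is C(62, 39) = 59678358445158600.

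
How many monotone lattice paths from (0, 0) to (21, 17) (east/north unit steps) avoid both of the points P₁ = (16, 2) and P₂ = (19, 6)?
Number of paths = 28765375158

Inclusion–exclusion. Total paths: C(38, 21) = 28781143380. Through P₁: C(18, 16)·C(20, 5) = 2372112. Through P₂: C(25, 19)·C(13, 2) = 13813800. Since P₁ is strictly southwest of P₂, a monotone path through both must visit P₁ then P₂; paths through both = C(18, 16)·C(7, 3)·C(13, 2) = 417690. Avoid both = 28781143380 − 2372112 − 13813800 + 417690 = 28765375158.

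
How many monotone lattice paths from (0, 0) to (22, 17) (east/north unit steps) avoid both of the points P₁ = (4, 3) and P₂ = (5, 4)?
Number of paths = 27814320210

Inclusion–exclusion. Total paths: C(39, 22) = 51021117810. Through P₁: C(7, 4)·C(32, 18) = 16500246000. Through P₂: C(9, 5)·C(30, 17) = 15089741100. Since P₁ is strictly southwest of P₂, a monotone path through both must visit P₁ then P₂; paths through both = C(7, 4)·C(2, 1)·C(30, 17) = 8383189500. Avoid both = 51021117810 − 16500246000 − 15089741100 + 8383189500 = 27814320210.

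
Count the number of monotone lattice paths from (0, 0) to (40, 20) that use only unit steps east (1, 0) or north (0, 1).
Number of paths = 4191844505805495

A monotone lattice path from (0, 0) to (40, 20) consists of 40 east steps and 20 north steps in some order, so it is determined by which 40 of the 60 steps are east. The count is C(60, 40) = 4191844505805495.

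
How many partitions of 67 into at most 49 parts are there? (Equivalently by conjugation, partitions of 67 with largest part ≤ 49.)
p(67, parts ≤ 49) = 2678477

Use the recurrence p(n, m) = p(n, m−1) + p(n−m, m): either the largest part is < m (count p(n, m−1)) or the largest part is exactly m (remove one copy of m, count p(n−m, m)). With p(0, ·) = 1 this gives p(67, parts ≤ 49) = 2678477. (By conjugating Young diagrams, this also counts partitions of 67 into at most 49 parts.)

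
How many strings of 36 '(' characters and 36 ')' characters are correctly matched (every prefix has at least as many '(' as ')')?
C_36 = 11959798385860453492

These balanced parentheses are counted by the Catalan number C_n = (1/(n + 1)) · C(2n, n). For n = 36: C_36 = (1/37) · C(72, 36) = 442512540276836779204/37 = 11959798385860453492.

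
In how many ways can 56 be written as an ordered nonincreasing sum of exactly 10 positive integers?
p(56, 10 parts) = 38047

Partitions of n into exactly k parts are in bijection with partitions of n − k into at most k parts (subtract 1 from each part). So p(56, exactly 10) = p(46, parts ≤ 10). Computing via the recurrence p(m, j) = p(m, j−1) + p(m−j, j) gives 38047.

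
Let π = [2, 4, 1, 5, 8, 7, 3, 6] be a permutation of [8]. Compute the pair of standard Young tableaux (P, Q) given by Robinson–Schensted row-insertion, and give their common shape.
P = [1, 3, 5, 6] / [2, 4, 7] / [8];  Q = [1, 2, 4, 5] / [3, 6, 8] / [7];  common shape = (4, 3, 1)

Row-insert the values π_1, π_2, … into P one at a time, bumping the leftmost entry strictly greater than the inserted value down to the next row. The recording tableau Q records, in position (i, j), the step at which that cell was added to P.
  Insert 2 (step 1): P = [2];  Q = [1]
  Insert 4 (step 2): P = [2, 4];  Q = [1, 2]
  Insert 1 (step 3): P = [1, 4] / [2];  Q = [1, 2] / [3]
  Insert 5 (step 4): P = [1, 4, 5] / [2];  Q = [1, 2, 4] / [3]
  Insert 8 (step 5): P = [1, 4, 5, 8] / [2];  Q = [1, 2, 4, 5] / [3]
  Insert 7 (step 6): P = [1, 4, 5, 7] / [2, 8];  Q = [1, 2, 4, 5] / [3, 6]
  Insert 3 (step 7): P = [1, 3, 5, 7] / [2, 4] / [8];  Q = [1, 2, 4, 5] / [3, 6] / [7]
  Insert 6 (step 8): P = [1, 3, 5, 6] / [2, 4, 7] / [8];  Q = [1, 2, 4, 5] / [3, 6, 8] / [7]
Final shape: (4, 3, 1).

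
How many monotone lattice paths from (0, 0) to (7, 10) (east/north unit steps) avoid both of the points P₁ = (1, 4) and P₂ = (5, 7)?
Number of paths = 8658

Inclusion–exclusion. Total paths: C(17, 7) = 19448. Through P₁: C(5, 1)·C(12, 6) = 4620. Through P₂: C(12, 5)·C(5, 2) = 7920. Since P₁ is strictly southwest of P₂, a monotone path through both must visit P₁ then P₂; paths through both = C(5, 1)·C(7, 4)·C(5, 2) = 1750. Avoid both = 19448 − 4620 − 7920 + 1750 = 8658.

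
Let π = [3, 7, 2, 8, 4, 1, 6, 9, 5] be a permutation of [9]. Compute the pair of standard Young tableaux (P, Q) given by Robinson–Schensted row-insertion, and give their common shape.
P = [1, 4, 5, 9] / [2, 6, 8] / [3, 7];  Q = [1, 2, 4, 8] / [3, 5, 7] / [6, 9];  common shape = (4, 3, 2)

Row-insert the values π_1, π_2, … into P one at a time, bumping the leftmost entry strictly greater than the inserted value down to the next row. The recording tableau Q records, in position (i, j), the step at which that cell was added to P.
  Insert 3 (step 1): P = [3];  Q = [1]
  Insert 7 (step 2): P = [3, 7];  Q = [1, 2]
  Insert 2 (step 3): P = [2, 7] / [3];  Q = [1, 2] / [3]
  Insert 8 (step 4): P = [2, 7, 8] / [3];  Q = [1, 2, 4] / [3]
  Insert 4 (step 5): P = [2, 4, 8] / [3, 7];  Q = [1, 2, 4] / [3, 5]
  Insert 1 (step 6): P = [1, 4, 8] / [2, 7] / [3];  Q = [1, 2, 4] / [3, 5] / [6]
  Insert 6 (step 7): P = [1, 4, 6] / [2, 7, 8] / [3];  Q = [1, 2, 4] / [3, 5, 7] / [6]
  Insert 9 (step 8): P = [1, 4, 6, 9] / [2, 7, 8] / [3];  Q = [1, 2, 4, 8] / [3, 5, 7] / [6]
  Insert 5 (step 9): P = [1, 4, 5, 9] / [2, 6, 8] / [3, 7];  Q = [1, 2, 4, 8] / [3, 5, 7] / [6, 9]
Final shape: (4, 3, 2).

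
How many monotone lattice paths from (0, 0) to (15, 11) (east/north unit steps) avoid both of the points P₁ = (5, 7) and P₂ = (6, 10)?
Number of paths = 6884968

Inclusion–exclusion. Total paths: C(26, 15) = 7726160. Through P₁: C(12, 5)·C(14, 10) = 792792. Through P₂: C(16, 6)·C(10, 9) = 80080. Since P₁ is strictly southwest of P₂, a monotone path through both must visit P₁ then P₂; paths through both = C(12, 5)·C(4, 1)·C(10, 9) = 31680. Avoid both = 7726160 − 792792 − 80080 + 31680 = 6884968.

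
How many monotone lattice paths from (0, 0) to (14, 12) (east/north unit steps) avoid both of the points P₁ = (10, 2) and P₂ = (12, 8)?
Number of paths = 7729804

Inclusion–exclusion. Total paths: C(26, 14) = 9657700. Through P₁: C(12, 10)·C(14, 4) = 66066. Through P₂: C(20, 12)·C(6, 2) = 1889550. Since P₁ is strictly southwest of P₂, a monotone path through both must visit P₁ then P₂; paths through both = C(12, 10)·C(8, 2)·C(6, 2) = 27720. Avoid both = 9657700 − 66066 − 1889550 + 27720 = 7729804.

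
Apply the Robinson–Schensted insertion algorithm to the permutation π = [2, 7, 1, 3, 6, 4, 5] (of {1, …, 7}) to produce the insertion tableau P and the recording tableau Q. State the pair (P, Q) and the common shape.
P = [1, 3, 4, 5] / [2, 6] / [7];  Q = [1, 2, 5, 7] / [3, 4] / [6];  common shape = (4, 2, 1)

Row-insert the values π_1, π_2, … into P one at a time, bumping the leftmost entry strictly greater than the inserted value down to the next row. The recording tableau Q records, in position (i, j), the step at which that cell was added to P.
  Insert 2 (step 1): P = [2];  Q = [1]
  Insert 7 (step 2): P = [2, 7];  Q = [1, 2]
  Insert 1 (step 3): P = [1, 7] / [2];  Q = [1, 2] / [3]
  Insert 3 (step 4): P = [1, 3] / [2, 7];  Q = [1, 2] / [3, 4]
  Insert 6 (step 5): P = [1, 3, 6] / [2, 7];  Q = [1, 2, 5] / [3, 4]
  Insert 4 (step 6): P = [1, 3, 4] / [2, 6] / [7];  Q = [1, 2, 5] / [3, 4] / [6]
  Insert 5 (step 7): P = [1, 3, 4, 5] / [2, 6] / [7];  Q = [1, 2, 5, 7] / [3, 4] / [6]
Final shape: (4, 2, 1).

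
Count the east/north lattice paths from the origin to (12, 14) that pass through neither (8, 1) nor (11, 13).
Number of paths = 4652182

Inclusion–exclusion. Total paths: C(26, 12) = 9657700. Through P₁: C(9, 8)·C(17, 4) = 21420. Through P₂: C(24, 11)·C(2, 1) = 4992288. Since P₁ is strictly southwest of P₂, a monotone path through both must visit P₁ then P₂; paths through both = C(9, 8)·C(15, 3)·C(2, 1) = 8190. Avoid both = 9657700 − 21420 − 4992288 + 8190 = 4652182.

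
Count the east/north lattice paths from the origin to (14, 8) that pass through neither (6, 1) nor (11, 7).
Number of paths = 160365

Inclusion–exclusion. Total paths: C(22, 14) = 319770. Through P₁: C(7, 6)·C(15, 8) = 45045. Through P₂: C(18, 11)·C(4, 3) = 127296. Since P₁ is strictly southwest of P₂, a monotone path through both must visit P₁ then P₂; paths through both = C(7, 6)·C(11, 5)·C(4, 3) = 12936. Avoid both = 319770 − 45045 − 127296 + 12936 = 160365.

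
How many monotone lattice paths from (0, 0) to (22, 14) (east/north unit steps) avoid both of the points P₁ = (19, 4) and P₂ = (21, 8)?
Number of paths = 3764649430

Inclusion–exclusion. Total paths: C(36, 22) = 3796297200. Through P₁: C(23, 19)·C(13, 3) = 2532530. Through P₂: C(29, 21)·C(7, 1) = 30045015. Since P₁ is strictly southwest of P₂, a monotone path through both must visit P₁ then P₂; paths through both = C(23, 19)·C(6, 2)·C(7, 1) = 929775. Avoid both = 3796297200 − 2532530 − 30045015 + 929775 = 3764649430.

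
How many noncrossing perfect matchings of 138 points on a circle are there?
C_69 = 337485502510215975556783793455058624700

These noncrossing handshakes are counted by the Catalan number C_n = (1/(n + 1)) · C(2n, n). For n = 69: C_69 = (1/70) · C(138, 69) = 23623985175715118288974865541854103729000/70 = 337485502510215975556783793455058624700.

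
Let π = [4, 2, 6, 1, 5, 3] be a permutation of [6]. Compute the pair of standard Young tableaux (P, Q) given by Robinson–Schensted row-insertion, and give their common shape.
P = [1, 3] / [2, 5] / [4, 6];  Q = [1, 3] / [2, 5] / [4, 6];  common shape = (2, 2, 2)

Row-insert the values π_1, π_2, … into P one at a time, bumping the leftmost entry strictly greater than the inserted value down to the next row. The recording tableau Q records, in position (i, j), the step at which that cell was added to P.
  Insert 4 (step 1): P = [4];  Q = [1]
  Insert 2 (step 2): P = [2] / [4];  Q = [1] / [2]
  Insert 6 (step 3): P = [2, 6] / [4];  Q = [1, 3] / [2]
  Insert 1 (step 4): P = [1, 6] / [2] / [4];  Q = [1, 3] / [2] / [4]
  Insert 5 (step 5): P = [1, 5] / [2, 6] / [4];  Q = [1, 3] / [2, 5] / [4]
  Insert 3 (step 6): P = [1, 3] / [2, 5] / [4, 6];  Q = [1, 3] / [2, 5] / [4, 6]
Final shape: (2, 2, 2).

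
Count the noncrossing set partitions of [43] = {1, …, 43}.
C_43 = 150853479205085351660700

These noncrossing partitions are counted by the Catalan number C_n = (1/(n + 1)) · C(2n, n). For n = 43: C_43 = (1/44) · C(86, 43) = 6637553085023755473070800/44 = 150853479205085351660700.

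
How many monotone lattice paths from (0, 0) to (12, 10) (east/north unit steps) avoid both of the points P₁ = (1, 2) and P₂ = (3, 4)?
Number of paths = 334815

Inclusion–exclusion. Total paths: C(22, 12) = 646646. Through P₁: C(3, 1)·C(19, 11) = 226746. Through P₂: C(7, 3)·C(15, 9) = 175175. Since P₁ is strictly southwest of P₂, a monotone path through both must visit P₁ then P₂; paths through both = C(3, 1)·C(4, 2)·C(15, 9) = 90090. Avoid both = 646646 − 226746 − 175175 + 90090 = 334815.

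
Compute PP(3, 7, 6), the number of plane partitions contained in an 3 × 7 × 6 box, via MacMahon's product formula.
PP(3, 7, 6) = 131589315

Evaluate the triple product over i = 1..3, j = 1..7, k = 1..6. The factors are (2/1) · (3/2) · (4/3) · (5/4) · (6/5) · (7/6) · (3/2) · (4/3) · … (126 factors total). The numerators and denominators telescope so the product is an integer; carrying out the multiplication exactly gives PP(3, 7, 6) = 131589315.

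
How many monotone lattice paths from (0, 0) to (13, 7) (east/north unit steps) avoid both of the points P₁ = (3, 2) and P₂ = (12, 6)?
Number of paths = 24662

Inclusion–exclusion. Total paths: C(20, 13) = 77520. Through P₁: C(5, 3)·C(15, 10) = 30030. Through P₂: C(18, 12)·C(2, 1) = 37128. Since P₁ is strictly southwest of P₂, a monotone path through both must visit P₁ then P₂; paths through both = C(5, 3)·C(13, 9)·C(2, 1) = 14300. Avoid both = 77520 − 30030 − 37128 + 14300 = 24662.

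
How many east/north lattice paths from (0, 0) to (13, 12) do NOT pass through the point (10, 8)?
Number of paths = 3668770

Total paths from (0, 0) to (13, 12): C(25, 13) = 5200300. Paths through (10, 8): (paths (0, 0) → (10, 8)) × (paths (10, 8) → (13, 12)) = C(18, 10) · C(7, 3) = 43758 · 35 = 1531530. Avoidance count = 5200300 − 1531530 = 3668770.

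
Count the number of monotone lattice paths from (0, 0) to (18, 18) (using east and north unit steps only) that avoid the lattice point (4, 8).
Number of paths = 8104313580

Total paths from (0, 0) to (18, 18): C(36, 18) = 9075135300. Paths through (4, 8): (paths (0, 0) → (4, 8)) × (paths (4, 8) → (18, 18)) = C(12, 4) · C(24, 14) = 495 · 1961256 = 970821720. Avoidance count = 9075135300 − 970821720 = 8104313580.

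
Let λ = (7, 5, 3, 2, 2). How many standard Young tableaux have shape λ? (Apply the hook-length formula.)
# SYT of shape (7, 5, 3, 2, 2) = 36732852

Hook-length formula: f^λ = n! / Π hook(c), product over all cells c of the Young diagram. For λ = (7, 5, 3, 2, 2), n = 19 boxes. Hook lengths by row (left-to-right, top-to-bottom): [11, 10, 7, 5, 4, 2, 1]; [8, 7, 4, 2, 1]; [5, 4, 1]; [3, 2]; [2, 1]. Product of hooks = 3311616000. So f^λ = 19! / 3311616000 = 121645100408832000 / 3311616000 = 36732852.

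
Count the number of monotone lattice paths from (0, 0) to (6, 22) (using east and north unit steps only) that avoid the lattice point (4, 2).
Number of paths = 373275

Total paths from (0, 0) to (6, 22): C(28, 6) = 376740. Paths through (4, 2): (paths (0, 0) → (4, 2)) × (paths (4, 2) → (6, 22)) = C(6, 4) · C(22, 2) = 15 · 231 = 3465. Avoidance count = 376740 − 3465 = 373275.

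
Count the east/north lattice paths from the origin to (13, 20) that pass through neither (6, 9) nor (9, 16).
Number of paths = 312921070

Inclusion–exclusion. Total paths: C(33, 13) = 573166440. Through P₁: C(15, 6)·C(18, 7) = 159279120. Through P₂: C(25, 9)·C(8, 4) = 143008250. Since P₁ is strictly southwest of P₂, a monotone path through both must visit P₁ then P₂; paths through both = C(15, 6)·C(10, 3)·C(8, 4) = 42042000. Avoid both = 573166440 − 159279120 − 143008250 + 42042000 = 312921070.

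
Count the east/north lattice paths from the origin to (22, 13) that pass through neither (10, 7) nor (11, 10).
Number of paths = 1015232792

Inclusion–exclusion. Total paths: C(35, 22) = 1476337800. Through P₁: C(17, 10)·C(18, 12) = 361032672. Through P₂: C(21, 11)·C(14, 11) = 128388624. Since P₁ is strictly southwest of P₂, a monotone path through both must visit P₁ then P₂; paths through both = C(17, 10)·C(4, 1)·C(14, 11) = 28316288. Avoid both = 1476337800 − 361032672 − 128388624 + 28316288 = 1015232792.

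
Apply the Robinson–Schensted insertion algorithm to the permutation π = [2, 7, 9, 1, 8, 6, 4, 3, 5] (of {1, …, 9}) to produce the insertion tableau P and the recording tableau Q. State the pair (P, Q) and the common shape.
P = [1, 3, 5] / [2, 4, 8] / [6] / [7] / [9];  Q = [1, 2, 3] / [4, 5, 9] / [6] / [7] / [8];  common shape = (3, 3, 1, 1, 1)

Row-insert the values π_1, π_2, … into P one at a time, bumping the leftmost entry strictly greater than the inserted value down to the next row. The recording tableau Q records, in position (i, j), the step at which that cell was added to P.
  Insert 2 (step 1): P = [2];  Q = [1]
  Insert 7 (step 2): P = [2, 7];  Q = [1, 2]
  Insert 9 (step 3): P = [2, 7, 9];  Q = [1, 2, 3]
  Insert 1 (step 4): P = [1, 7, 9] / [2];  Q = [1, 2, 3] / [4]
  Insert 8 (step 5): P = [1, 7, 8] / [2, 9];  Q = [1, 2, 3] / [4, 5]
  Insert 6 (step 6): P = [1, 6, 8] / [2, 7] / [9];  Q = [1, 2, 3] / [4, 5] / [6]
  Insert 4 (step 7): P = [1, 4, 8] / [2, 6] / [7] / [9];  Q = [1, 2, 3] / [4, 5] / [6] / [7]
  Insert 3 (step 8): P = [1, 3, 8] / [2, 4] / [6] / [7] / [9];  Q = [1, 2, 3] / [4, 5] / [6] / [7] / [8]
  Insert 5 (step 9): P = [1, 3, 5] / [2, 4, 8] / [6] / [7] / [9];  Q = [1, 2, 3] / [4, 5, 9] / [6] / [7] / [8]
Final shape: (3, 3, 1, 1, 1).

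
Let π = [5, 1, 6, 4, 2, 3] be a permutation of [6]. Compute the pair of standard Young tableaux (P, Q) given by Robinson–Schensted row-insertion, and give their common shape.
P = [1, 2, 3] / [4, 6] / [5];  Q = [1, 3, 6] / [2, 4] / [5];  common shape = (3, 2, 1)

Row-insert the values π_1, π_2, … into P one at a time, bumping the leftmost entry strictly greater than the inserted value down to the next row. The recording tableau Q records, in position (i, j), the step at which that cell was added to P.
  Insert 5 (step 1): P = [5];  Q = [1]
  Insert 1 (step 2): P = [1] / [5];  Q = [1] / [2]
  Insert 6 (step 3): P = [1, 6] / [5];  Q = [1, 3] / [2]
  Insert 4 (step 4): P = [1, 4] / [5, 6];  Q = [1, 3] / [2, 4]
  Insert 2 (step 5): P = [1, 2] / [4, 6] / [5];  Q = [1, 3] / [2, 4] / [5]
  Insert 3 (step 6): P = [1, 2, 3] / [4, 6] / [5];  Q = [1, 3, 6] / [2, 4] / [5]
Final shape: (3, 2, 1).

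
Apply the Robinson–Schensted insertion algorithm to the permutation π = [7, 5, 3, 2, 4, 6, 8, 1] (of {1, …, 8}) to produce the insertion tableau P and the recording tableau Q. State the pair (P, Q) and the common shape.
P = [1, 4, 6, 8] / [2] / [3] / [5] / [7];  Q = [1, 5, 6, 7] / [2] / [3] / [4] / [8];  common shape = (4, 1, 1, 1, 1)

Row-insert the values π_1, π_2, … into P one at a time, bumping the leftmost entry strictly greater than the inserted value down to the next row. The recording tableau Q records, in position (i, j), the step at which that cell was added to P.
  Insert 7 (step 1): P = [7];  Q = [1]
  Insert 5 (step 2): P = [5] / [7];  Q = [1] / [2]
  Insert 3 (step 3): P = [3] / [5] / [7];  Q = [1] / [2] / [3]
  Insert 2 (step 4): P = [2] / [3] / [5] / [7];  Q = [1] / [2] / [3] / [4]
  Insert 4 (step 5): P = [2, 4] / [3] / [5] / [7];  Q = [1, 5] / [2] / [3] / [4]
  Insert 6 (step 6): P = [2, 4, 6] / [3] / [5] / [7];  Q = [1, 5, 6] / [2] / [3] / [4]
  Insert 8 (step 7): P = [2, 4, 6, 8] / [3] / [5] / [7];  Q = [1, 5, 6, 7] / [2] / [3] / [4]
  Insert 1 (step 8): P = [1, 4, 6, 8] / [2] / [3] / [5] / [7];  Q = [1, 5, 6, 7] / [2] / [3] / [4] / [8]
Final shape: (4, 1, 1, 1, 1).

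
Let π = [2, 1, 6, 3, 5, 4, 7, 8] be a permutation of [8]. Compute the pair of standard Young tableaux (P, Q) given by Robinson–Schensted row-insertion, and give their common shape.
P = [1, 3, 4, 7, 8] / [2, 5] / [6];  Q = [1, 3, 5, 7, 8] / [2, 4] / [6];  common shape = (5, 2, 1)

Row-insert the values π_1, π_2, … into P one at a time, bumping the leftmost entry strictly greater than the inserted value down to the next row. The recording tableau Q records, in position (i, j), the step at which that cell was added to P.
  Insert 2 (step 1): P = [2];  Q = [1]
  Insert 1 (step 2): P = [1] / [2];  Q = [1] / [2]
  Insert 6 (step 3): P = [1, 6] / [2];  Q = [1, 3] / [2]
  Insert 3 (step 4): P = [1, 3] / [2, 6];  Q = [1, 3] / [2, 4]
  Insert 5 (step 5): P = [1, 3, 5] / [2, 6];  Q = [1, 3, 5] / [2, 4]
  Insert 4 (step 6): P = [1, 3, 4] / [2, 5] / [6];  Q = [1, 3, 5] / [2, 4] / [6]
  Insert 7 (step 7): P = [1, 3, 4, 7] / [2, 5] / [6];  Q = [1, 3, 5, 7] / [2, 4] / [6]
  Insert 8 (step 8): P = [1, 3, 4, 7, 8] / [2, 5] / [6];  Q = [1, 3, 5, 7, 8] / [2, 4] / [6]
Final shape: (5, 2, 1).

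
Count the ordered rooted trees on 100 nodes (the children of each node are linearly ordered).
C_99 = 227508830794229349661819540395688853956041682601541047340

These ordered rooted trees are counted by the Catalan number C_n = (1/(n + 1)) · C(2n, n). For n = 99: C_99 = (1/100) · C(198, 99) = 22750883079422934966181954039568885395604168260154104734000/100 = 227508830794229349661819540395688853956041682601541047340.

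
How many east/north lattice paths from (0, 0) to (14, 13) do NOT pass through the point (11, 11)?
Number of paths = 13003980

Total paths from (0, 0) to (14, 13): C(27, 14) = 20058300. Paths through (11, 11): (paths (0, 0) → (11, 11)) × (paths (11, 11) → (14, 13)) = C(22, 11) · C(5, 3) = 705432 · 10 = 7054320. Avoidance count = 20058300 − 7054320 = 13003980.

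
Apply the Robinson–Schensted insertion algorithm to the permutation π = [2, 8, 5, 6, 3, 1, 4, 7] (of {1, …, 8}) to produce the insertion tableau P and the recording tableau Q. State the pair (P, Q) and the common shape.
P = [1, 3, 4, 7] / [2, 6] / [5] / [8];  Q = [1, 2, 4, 8] / [3, 7] / [5] / [6];  common shape = (4, 2, 1, 1)

Row-insert the values π_1, π_2, … into P one at a time, bumping the leftmost entry strictly greater than the inserted value down to the next row. The recording tableau Q records, in position (i, j), the step at which that cell was added to P.
  Insert 2 (step 1): P = [2];  Q = [1]
  Insert 8 (step 2): P = [2, 8];  Q = [1, 2]
  Insert 5 (step 3): P = [2, 5] / [8];  Q = [1, 2] / [3]
  Insert 6 (step 4): P = [2, 5, 6] / [8];  Q = [1, 2, 4] / [3]
  Insert 3 (step 5): P = [2, 3, 6] / [5] / [8];  Q = [1, 2, 4] / [3] / [5]
  Insert 1 (step 6): P = [1, 3, 6] / [2] / [5] / [8];  Q = [1, 2, 4] / [3] / [5] / [6]
  Insert 4 (step 7): P = [1, 3, 4] / [2, 6] / [5] / [8];  Q = [1, 2, 4] / [3, 7] / [5] / [6]
  Insert 7 (step 8): P = [1, 3, 4, 7] / [2, 6] / [5] / [8];  Q = [1, 2, 4, 8] / [3, 7] / [5] / [6]
Final shape: (4, 2, 1, 1).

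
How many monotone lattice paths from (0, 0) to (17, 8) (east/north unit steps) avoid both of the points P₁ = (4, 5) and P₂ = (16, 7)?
Number of paths = 543633

Inclusion–exclusion. Total paths: C(25, 17) = 1081575. Through P₁: C(9, 4)·C(16, 13) = 70560. Through P₂: C(23, 16)·C(2, 1) = 490314. Since P₁ is strictly southwest of P₂, a monotone path through both must visit P₁ then P₂; paths through both = C(9, 4)·C(14, 12)·C(2, 1) = 22932. Avoid both = 1081575 − 70560 − 490314 + 22932 = 543633.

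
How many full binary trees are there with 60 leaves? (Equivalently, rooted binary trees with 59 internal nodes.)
C_59 = 405944995127576985730643443367112

These full binary trees are counted by the Catalan number C_n = (1/(n + 1)) · C(2n, n). For n = 59: C_59 = (1/60) · C(118, 59) = 24356699707654619143838606602026720/60 = 405944995127576985730643443367112.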